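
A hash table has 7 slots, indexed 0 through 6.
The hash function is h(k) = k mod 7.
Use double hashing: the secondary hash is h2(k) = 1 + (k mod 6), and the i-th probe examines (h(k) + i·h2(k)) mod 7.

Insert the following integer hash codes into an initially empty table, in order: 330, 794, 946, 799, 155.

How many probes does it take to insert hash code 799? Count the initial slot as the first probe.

3

Insert 330: h=1, slot 1 empty => index 1.
Insert 794: h=3, slot 3 empty => index 3.
Insert 946: h=1, h2=5, slot 1 occupied => index 6.
Insert 799: h=1, h2=2, slots 1,3 occupied => index 5.
Insert 155: h=1, h2=6, slot 1 occupied => index 0.
Table: [155, 330, -, 794, -, 799, 946]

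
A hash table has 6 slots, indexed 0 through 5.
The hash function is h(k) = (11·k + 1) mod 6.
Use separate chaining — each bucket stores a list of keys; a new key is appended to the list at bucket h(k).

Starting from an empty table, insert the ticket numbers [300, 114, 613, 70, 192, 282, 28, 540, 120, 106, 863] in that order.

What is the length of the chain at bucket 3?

3

300 → bucket 1
114 → bucket 1 (collision)
613 → bucket 0
70 → bucket 3
192 → bucket 1 (collision)
282 → bucket 1 (collision)
28 → bucket 3 (collision)
540 → bucket 1 (collision)
120 → bucket 1 (collision)
106 → bucket 3 (collision)
863 → bucket 2
Final buckets:
0: 613
1: 300 -> 114 -> 192 -> 282 -> 540 -> 120
2: 863
3: 70 -> 28 -> 106
4: _
5: _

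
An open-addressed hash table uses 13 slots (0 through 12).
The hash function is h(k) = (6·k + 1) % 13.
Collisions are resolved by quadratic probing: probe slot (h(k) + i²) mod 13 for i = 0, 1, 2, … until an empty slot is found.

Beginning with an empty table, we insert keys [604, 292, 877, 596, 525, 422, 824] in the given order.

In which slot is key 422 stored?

604: h=11 -> slot 11
292: h=11, probe 11,12 -> slot 12
877: h=11, probe 11,12,2 -> slot 2
596: h=2, probe 2,3 -> slot 3
525: h=5 -> slot 5
422: h=11, probe 11,12,2,7 -> slot 7
824: h=5, probe 5,6 -> slot 6
Table: [-, -, 877, 596, -, 525, 824, 422, -, -, -, 604, 292]

7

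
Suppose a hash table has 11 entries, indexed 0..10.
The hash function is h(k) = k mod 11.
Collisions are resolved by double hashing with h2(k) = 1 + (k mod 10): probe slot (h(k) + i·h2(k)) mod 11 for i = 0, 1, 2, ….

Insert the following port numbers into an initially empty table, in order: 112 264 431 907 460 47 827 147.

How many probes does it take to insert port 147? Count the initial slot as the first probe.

112 hashes to 2; slot 2 is free -> place at 2.
264 hashes to 0; slot 0 is free -> place at 0.
431 hashes to 2, h2=2; 2 taken -> place at 4.
907 hashes to 5; slot 5 is free -> place at 5.
460 hashes to 9; slot 9 is free -> place at 9.
47 hashes to 3; slot 3 is free -> place at 3.
827 hashes to 2, h2=8; 2 taken -> place at 10.
147 hashes to 4, h2=8; 4 taken -> place at 1.
Table: [264, 147, 112, 47, 431, 907, ∅, ∅, ∅, 460, 827]

2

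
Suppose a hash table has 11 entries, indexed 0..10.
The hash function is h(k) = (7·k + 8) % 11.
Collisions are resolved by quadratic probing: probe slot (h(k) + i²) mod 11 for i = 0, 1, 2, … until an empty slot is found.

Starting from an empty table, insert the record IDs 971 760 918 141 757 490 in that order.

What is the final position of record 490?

0

971 hashes to 7; slot 7 is free → place at 7.
760 hashes to 4; slot 4 is free → place at 4.
918 hashes to 10; slot 10 is free → place at 10.
141 hashes to 5; slot 5 is free → place at 5.
757 hashes to 5; 5 taken → place at 6.
490 hashes to 6; 6,7,10,4 taken → place at 0.
Table: [490, -, -, -, 760, 141, 757, 971, -, -, 918]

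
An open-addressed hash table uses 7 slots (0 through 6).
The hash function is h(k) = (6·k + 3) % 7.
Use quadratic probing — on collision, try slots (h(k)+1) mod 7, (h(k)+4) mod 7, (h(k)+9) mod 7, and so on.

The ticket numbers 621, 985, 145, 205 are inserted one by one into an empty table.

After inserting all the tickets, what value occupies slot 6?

985

Insert 621: h=5, slot 5 empty -> index 5.
Insert 985: h=5, slot 5 occupied -> index 6.
Insert 145: h=5, slots 5,6 occupied -> index 2.
Insert 205: h=1, slot 1 empty -> index 1.
Table: [∅, 205, 145, ∅, ∅, 621, 985]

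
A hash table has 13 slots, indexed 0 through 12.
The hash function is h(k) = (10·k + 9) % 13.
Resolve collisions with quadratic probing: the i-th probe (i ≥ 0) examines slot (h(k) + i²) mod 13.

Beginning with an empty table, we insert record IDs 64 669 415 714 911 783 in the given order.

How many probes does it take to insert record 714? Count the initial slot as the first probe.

3

Insert 64: h=12, slot 12 empty -> index 12.
Insert 669: h=4, slot 4 empty -> index 4.
Insert 415: h=12, slot 12 occupied -> index 0.
Insert 714: h=12, slots 12,0 occupied -> index 3.
Insert 911: h=6, slot 6 empty -> index 6.
Insert 783: h=0, slot 0 occupied -> index 1.
Table: [415, 783, —, 714, 669, —, 911, —, —, —, —, —, 64]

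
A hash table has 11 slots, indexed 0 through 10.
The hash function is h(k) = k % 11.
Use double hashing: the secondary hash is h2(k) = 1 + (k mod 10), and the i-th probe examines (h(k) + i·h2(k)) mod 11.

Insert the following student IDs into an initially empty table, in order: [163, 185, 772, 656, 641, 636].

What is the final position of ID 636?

163 hashes to 9; slot 9 is free → place at 9.
185 hashes to 9, h2=6; 9 taken → place at 4.
772 hashes to 2; slot 2 is free → place at 2.
656 hashes to 7; slot 7 is free → place at 7.
641 hashes to 3; slot 3 is free → place at 3.
636 hashes to 9, h2=7; 9 taken → place at 5.
Table: [_, _, 772, 641, 185, 636, _, 656, _, 163, _]

5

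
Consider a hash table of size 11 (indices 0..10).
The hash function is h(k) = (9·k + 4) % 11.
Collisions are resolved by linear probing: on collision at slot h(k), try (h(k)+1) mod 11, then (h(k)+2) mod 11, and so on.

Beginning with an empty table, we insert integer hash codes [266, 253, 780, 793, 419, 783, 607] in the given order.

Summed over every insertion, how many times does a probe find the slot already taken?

266: h=0 -> slot 0
253: h=4 -> slot 4
780: h=6 -> slot 6
793: h=2 -> slot 2
419: h=2, probe 2,3 -> slot 3
783: h=0, probe 0,1 -> slot 1
607: h=0, probe 0,1,2,3,4,5 -> slot 5
Table: [266, 783, 793, 419, 253, 607, 780, _, _, _, _]

7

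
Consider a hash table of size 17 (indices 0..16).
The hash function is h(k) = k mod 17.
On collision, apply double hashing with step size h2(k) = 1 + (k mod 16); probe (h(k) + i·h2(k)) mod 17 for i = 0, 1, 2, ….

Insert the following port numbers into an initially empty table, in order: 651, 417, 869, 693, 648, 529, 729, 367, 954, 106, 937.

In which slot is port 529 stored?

651: h=5 → slot 5
417: h=9 → slot 9
869: h=2 → slot 2
693: h=13 → slot 13
648: h=2, h2=9, probe 2,11 → slot 11
529: h=2, h2=2, probe 2,4 → slot 4
729: h=15 → slot 15
367: h=10 → slot 10
954: h=2, h2=11, probe 2,13,7 → slot 7
106: h=4, h2=11, probe 4,15,9,3 → slot 3
937: h=2, h2=10, probe 2,12 → slot 12
Table: [-, -, 869, 106, 529, 651, -, 954, -, 417, 367, 648, 937, 693, -, 729, -]

4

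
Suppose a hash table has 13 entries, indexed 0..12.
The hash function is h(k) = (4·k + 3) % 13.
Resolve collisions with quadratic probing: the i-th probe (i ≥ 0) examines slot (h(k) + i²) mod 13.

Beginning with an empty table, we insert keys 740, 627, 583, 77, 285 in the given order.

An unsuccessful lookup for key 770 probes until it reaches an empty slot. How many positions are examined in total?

3

Insert 740: h=12, slot 12 empty → index 12.
Insert 627: h=2, slot 2 empty → index 2.
Insert 583: h=8, slot 8 empty → index 8.
Insert 77: h=12, slot 12 occupied → index 0.
Insert 285: h=12, slots 12,0 occupied → index 3.
Table: [77, _, 627, 285, _, _, _, _, 583, _, _, _, 740]
Lookup 770: h=2, probe 2,3,6 → slot 6 empty, not found.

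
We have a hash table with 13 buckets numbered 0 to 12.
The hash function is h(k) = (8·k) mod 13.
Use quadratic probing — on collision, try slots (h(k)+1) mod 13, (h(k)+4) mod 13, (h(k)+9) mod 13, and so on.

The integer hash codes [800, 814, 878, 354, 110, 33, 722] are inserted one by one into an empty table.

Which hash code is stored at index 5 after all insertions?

800: h=4 -> slot 4
814: h=12 -> slot 12
878: h=4, probe 4,5 -> slot 5
354: h=11 -> slot 11
110: h=9 -> slot 9
33: h=4, probe 4,5,8 -> slot 8
722: h=4, probe 4,5,8,0 -> slot 0
Table: [722, —, —, —, 800, 878, —, —, 33, 110, —, 354, 814]

878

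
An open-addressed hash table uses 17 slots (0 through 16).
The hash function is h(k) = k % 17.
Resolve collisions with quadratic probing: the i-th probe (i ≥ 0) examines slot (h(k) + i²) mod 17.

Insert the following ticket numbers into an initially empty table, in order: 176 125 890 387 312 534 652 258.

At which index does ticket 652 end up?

176 hashes to 6; slot 6 is free → place at 6.
125 hashes to 6; 6 taken → place at 7.
890 hashes to 6; 6,7 taken → place at 10.
387 hashes to 13; slot 13 is free → place at 13.
312 hashes to 6; 6,7,10 taken → place at 15.
534 hashes to 7; 7 taken → place at 8.
652 hashes to 6; 6,7,10,15 taken → place at 5.
258 hashes to 3; slot 3 is free → place at 3.
Table: [—, —, —, 258, —, 652, 176, 125, 534, —, 890, —, —, 387, —, 312, —]

5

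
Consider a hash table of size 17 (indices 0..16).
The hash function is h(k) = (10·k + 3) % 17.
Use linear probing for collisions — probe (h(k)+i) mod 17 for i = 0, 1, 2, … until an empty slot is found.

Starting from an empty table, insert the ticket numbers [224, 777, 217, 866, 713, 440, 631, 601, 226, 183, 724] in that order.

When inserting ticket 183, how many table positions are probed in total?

2

224 hashes to 16; slot 16 is free => place at 16.
777 hashes to 4; slot 4 is free => place at 4.
217 hashes to 14; slot 14 is free => place at 14.
866 hashes to 10; slot 10 is free => place at 10.
713 hashes to 10; 10 taken => place at 11.
440 hashes to 0; slot 0 is free => place at 0.
631 hashes to 6; slot 6 is free => place at 6.
601 hashes to 12; slot 12 is free => place at 12.
226 hashes to 2; slot 2 is free => place at 2.
183 hashes to 14; 14 taken => place at 15.
724 hashes to 1; slot 1 is free => place at 1.
Table: [440, 724, 226, -, 777, -, 631, -, -, -, 866, 713, 601, -, 217, 183, 224]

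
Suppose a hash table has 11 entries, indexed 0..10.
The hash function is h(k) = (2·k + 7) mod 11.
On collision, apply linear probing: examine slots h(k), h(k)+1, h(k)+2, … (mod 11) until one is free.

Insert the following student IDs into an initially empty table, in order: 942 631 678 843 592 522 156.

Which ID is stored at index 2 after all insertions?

156

942 hashes to 10; slot 10 is free -> place at 10.
631 hashes to 4; slot 4 is free -> place at 4.
678 hashes to 10; 10 taken -> place at 0.
843 hashes to 10; 10,0 taken -> place at 1.
592 hashes to 3; slot 3 is free -> place at 3.
522 hashes to 6; slot 6 is free -> place at 6.
156 hashes to 0; 0,1 taken -> place at 2.
Table: [678, 843, 156, 592, 631, ∅, 522, ∅, ∅, ∅, 942]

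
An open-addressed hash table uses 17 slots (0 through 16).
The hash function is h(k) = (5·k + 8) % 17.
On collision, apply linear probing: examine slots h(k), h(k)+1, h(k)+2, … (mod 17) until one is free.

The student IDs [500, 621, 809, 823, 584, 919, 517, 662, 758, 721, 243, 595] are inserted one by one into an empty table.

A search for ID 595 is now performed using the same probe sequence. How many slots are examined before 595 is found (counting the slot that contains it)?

500: h=9 → slot 9
621: h=2 → slot 2
809: h=7 → slot 7
823: h=9, probe 9,10 → slot 10
584: h=4 → slot 4
919: h=13 → slot 13
517: h=9, probe 9,10,11 → slot 11
662: h=3 → slot 3
758: h=7, probe 7,8 → slot 8
721: h=9, probe 9,10,11,12 → slot 12
243: h=16 → slot 16
595: h=8, probe 8,9,10,11,12,13,14 → slot 14
Table: [∅, ∅, 621, 662, 584, ∅, ∅, 809, 758, 500, 823, 517, 721, 919, 595, ∅, 243]
Lookup 595: h=8, probe 8,9,10,11,12,13,14 → found at 14.

7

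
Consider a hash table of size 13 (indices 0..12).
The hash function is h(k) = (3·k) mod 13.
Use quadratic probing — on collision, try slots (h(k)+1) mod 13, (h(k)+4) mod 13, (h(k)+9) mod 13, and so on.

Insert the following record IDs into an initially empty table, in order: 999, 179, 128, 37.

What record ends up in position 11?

999 hashes to 7; slot 7 is free => place at 7.
179 hashes to 4; slot 4 is free => place at 4.
128 hashes to 7; 7 taken => place at 8.
37 hashes to 7; 7,8 taken => place at 11.
Table: [—, —, —, —, 179, —, —, 999, 128, —, —, 37, —]

37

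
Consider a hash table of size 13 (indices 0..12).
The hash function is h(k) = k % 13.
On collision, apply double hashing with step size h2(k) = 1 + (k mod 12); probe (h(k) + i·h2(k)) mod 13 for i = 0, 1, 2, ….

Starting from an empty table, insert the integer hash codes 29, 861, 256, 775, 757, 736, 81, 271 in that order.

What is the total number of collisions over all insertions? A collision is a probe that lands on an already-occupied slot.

8

29 hashes to 3; slot 3 is free -> place at 3.
861 hashes to 3, h2=10; 3 taken -> place at 0.
256 hashes to 9; slot 9 is free -> place at 9.
775 hashes to 8; slot 8 is free -> place at 8.
757 hashes to 3, h2=2; 3 taken -> place at 5.
736 hashes to 8, h2=5; 8,0,5 taken -> place at 10.
81 hashes to 3, h2=10; 3,0,10 taken -> place at 7.
271 hashes to 11; slot 11 is free -> place at 11.
Table: [861, —, —, 29, —, 757, —, 81, 775, 256, 736, 271, —]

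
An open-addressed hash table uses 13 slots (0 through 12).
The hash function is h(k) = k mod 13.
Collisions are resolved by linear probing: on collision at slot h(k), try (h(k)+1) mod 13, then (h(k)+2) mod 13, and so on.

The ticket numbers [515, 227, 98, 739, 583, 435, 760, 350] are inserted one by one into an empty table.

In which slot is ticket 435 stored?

9

515: h=8 -> slot 8
227: h=6 -> slot 6
98: h=7 -> slot 7
739: h=11 -> slot 11
583: h=11, probe 11,12 -> slot 12
435: h=6, probe 6,7,8,9 -> slot 9
760: h=6, probe 6,7,8,9,10 -> slot 10
350: h=12, probe 12,0 -> slot 0
Table: [350, -, -, -, -, -, 227, 98, 515, 435, 760, 739, 583]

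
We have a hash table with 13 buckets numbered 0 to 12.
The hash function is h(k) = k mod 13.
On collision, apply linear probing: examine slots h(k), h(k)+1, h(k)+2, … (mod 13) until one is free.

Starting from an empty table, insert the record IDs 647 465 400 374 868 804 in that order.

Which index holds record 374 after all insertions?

647 hashes to 10; slot 10 is free => place at 10.
465 hashes to 10; 10 taken => place at 11.
400 hashes to 10; 10,11 taken => place at 12.
374 hashes to 10; 10,11,12 taken => place at 0.
868 hashes to 10; 10,11,12,0 taken => place at 1.
804 hashes to 11; 11,12,0,1 taken => place at 2.
Table: [374, 868, 804, -, -, -, -, -, -, -, 647, 465, 400]

0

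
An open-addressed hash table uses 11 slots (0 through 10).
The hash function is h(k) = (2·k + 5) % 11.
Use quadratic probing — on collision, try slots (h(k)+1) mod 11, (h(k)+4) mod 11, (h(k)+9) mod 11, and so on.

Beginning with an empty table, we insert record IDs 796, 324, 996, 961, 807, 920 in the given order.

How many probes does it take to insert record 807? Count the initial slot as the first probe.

796 hashes to 2; slot 2 is free => place at 2.
324 hashes to 4; slot 4 is free => place at 4.
996 hashes to 6; slot 6 is free => place at 6.
961 hashes to 2; 2 taken => place at 3.
807 hashes to 2; 2,3,6 taken => place at 0.
920 hashes to 8; slot 8 is free => place at 8.
Table: [807, —, 796, 961, 324, —, 996, —, 920, —, —]

4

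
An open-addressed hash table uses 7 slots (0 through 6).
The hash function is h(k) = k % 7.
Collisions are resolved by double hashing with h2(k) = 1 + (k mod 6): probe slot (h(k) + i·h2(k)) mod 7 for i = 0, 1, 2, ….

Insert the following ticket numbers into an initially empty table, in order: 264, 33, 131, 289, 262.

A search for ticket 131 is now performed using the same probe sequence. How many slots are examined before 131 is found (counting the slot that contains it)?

Insert 264: h=5, slot 5 empty => index 5.
Insert 33: h=5, h2=4, slot 5 occupied => index 2.
Insert 131: h=5, h2=6, slot 5 occupied => index 4.
Insert 289: h=2, h2=2, slots 2,4 occupied => index 6.
Insert 262: h=3, slot 3 empty => index 3.
Table: [∅, ∅, 33, 262, 131, 264, 289]
Lookup 131: h=5, h2=6, probe 5,4 → found at 4.

2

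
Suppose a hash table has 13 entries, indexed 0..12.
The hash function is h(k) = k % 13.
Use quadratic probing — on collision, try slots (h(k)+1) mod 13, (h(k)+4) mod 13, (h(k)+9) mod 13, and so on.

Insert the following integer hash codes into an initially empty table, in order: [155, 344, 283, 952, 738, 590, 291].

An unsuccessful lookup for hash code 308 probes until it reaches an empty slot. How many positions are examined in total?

155: h=12 -> slot 12
344: h=6 -> slot 6
283: h=10 -> slot 10
952: h=3 -> slot 3
738: h=10, probe 10,11 -> slot 11
590: h=5 -> slot 5
291: h=5, probe 5,6,9 -> slot 9
Table: [_, _, _, 952, _, 590, 344, _, _, 291, 283, 738, 155]
Lookup 308: h=9, probe 9,10,0 → slot 0 empty, not found.

3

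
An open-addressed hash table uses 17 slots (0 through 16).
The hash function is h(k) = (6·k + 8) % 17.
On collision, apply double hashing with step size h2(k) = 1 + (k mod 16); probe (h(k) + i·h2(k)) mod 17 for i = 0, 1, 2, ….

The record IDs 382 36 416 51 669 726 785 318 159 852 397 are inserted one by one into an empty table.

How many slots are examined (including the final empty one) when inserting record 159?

Insert 382: h=5, slot 5 empty => index 5.
Insert 36: h=3, slot 3 empty => index 3.
Insert 416: h=5, h2=1, slot 5 occupied => index 6.
Insert 51: h=8, slot 8 empty => index 8.
Insert 669: h=10, slot 10 empty => index 10.
Insert 726: h=12, slot 12 empty => index 12.
Insert 785: h=9, slot 9 empty => index 9.
Insert 318: h=12, h2=15, slots 12,10,8,6 occupied => index 4.
Insert 159: h=10, h2=16, slots 10,9,8 occupied => index 7.
Insert 852: h=3, h2=5, slots 3,8 occupied => index 13.
Insert 397: h=10, h2=14, slots 10,7,4 occupied => index 1.
Table: [—, 397, —, 36, 318, 382, 416, 159, 51, 785, 669, —, 726, 852, —, —, —]

4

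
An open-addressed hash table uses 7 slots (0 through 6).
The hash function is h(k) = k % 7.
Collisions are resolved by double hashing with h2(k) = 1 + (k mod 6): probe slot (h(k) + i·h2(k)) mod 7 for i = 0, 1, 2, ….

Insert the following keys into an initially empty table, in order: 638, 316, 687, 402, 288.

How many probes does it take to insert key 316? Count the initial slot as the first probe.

2

638 hashes to 1; slot 1 is free => place at 1.
316 hashes to 1, h2=5; 1 taken => place at 6.
687 hashes to 1, h2=4; 1 taken => place at 5.
402 hashes to 3; slot 3 is free => place at 3.
288 hashes to 1, h2=1; 1 taken => place at 2.
Table: [., 638, 288, 402, ., 687, 316]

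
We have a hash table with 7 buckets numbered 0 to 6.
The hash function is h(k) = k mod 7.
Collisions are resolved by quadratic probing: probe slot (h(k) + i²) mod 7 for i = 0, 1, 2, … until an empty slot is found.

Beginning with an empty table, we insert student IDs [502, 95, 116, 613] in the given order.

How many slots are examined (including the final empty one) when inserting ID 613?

502: h=5 → slot 5
95: h=4 → slot 4
116: h=4, probe 4,5,1 → slot 1
613: h=4, probe 4,5,1,6 → slot 6
Table: [-, 116, -, -, 95, 502, 613]

4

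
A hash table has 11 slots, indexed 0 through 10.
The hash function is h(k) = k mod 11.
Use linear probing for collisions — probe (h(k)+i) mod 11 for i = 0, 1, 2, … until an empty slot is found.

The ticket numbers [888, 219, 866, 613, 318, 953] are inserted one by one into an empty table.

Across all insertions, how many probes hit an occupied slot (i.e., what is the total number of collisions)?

888 hashes to 8; slot 8 is free → place at 8.
219 hashes to 10; slot 10 is free → place at 10.
866 hashes to 8; 8 taken → place at 9.
613 hashes to 8; 8,9,10 taken → place at 0.
318 hashes to 10; 10,0 taken → place at 1.
953 hashes to 7; slot 7 is free → place at 7.
Table: [613, 318, —, —, —, —, —, 953, 888, 866, 219]

6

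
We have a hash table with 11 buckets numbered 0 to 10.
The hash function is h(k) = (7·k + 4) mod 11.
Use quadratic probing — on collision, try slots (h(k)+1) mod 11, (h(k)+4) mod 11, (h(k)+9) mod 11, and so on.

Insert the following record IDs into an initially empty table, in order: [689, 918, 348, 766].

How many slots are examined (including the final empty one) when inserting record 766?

689: h=9 => slot 9
918: h=6 => slot 6
348: h=9, probe 9,10 => slot 10
766: h=9, probe 9,10,2 => slot 2
Table: [∅, ∅, 766, ∅, ∅, ∅, 918, ∅, ∅, 689, 348]

3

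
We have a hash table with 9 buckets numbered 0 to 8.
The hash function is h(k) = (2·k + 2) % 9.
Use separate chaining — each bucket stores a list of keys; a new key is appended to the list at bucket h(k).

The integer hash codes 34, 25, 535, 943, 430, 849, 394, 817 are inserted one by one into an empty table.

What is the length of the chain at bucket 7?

Insert 34: h=7, bucket 7 empty → new chain.
Insert 25: h=7, bucket 7 nonempty → append to chain.
Insert 535: h=1, bucket 1 empty → new chain.
Insert 943: h=7, bucket 7 nonempty → append to chain.
Insert 430: h=7, bucket 7 nonempty → append to chain.
Insert 849: h=8, bucket 8 empty → new chain.
Insert 394: h=7, bucket 7 nonempty → append to chain.
Insert 817: h=7, bucket 7 nonempty → append to chain.
Final buckets:
0: .
1: 535
2: .
3: .
4: .
5: .
6: .
7: 34 -> 25 -> 943 -> 430 -> 394 -> 817
8: 849

6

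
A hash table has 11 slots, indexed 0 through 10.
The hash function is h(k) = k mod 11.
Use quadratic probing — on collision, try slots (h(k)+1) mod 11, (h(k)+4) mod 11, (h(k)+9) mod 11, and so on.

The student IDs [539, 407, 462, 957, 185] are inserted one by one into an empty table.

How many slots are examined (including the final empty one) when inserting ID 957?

539 hashes to 0; slot 0 is free → place at 0.
407 hashes to 0; 0 taken → place at 1.
462 hashes to 0; 0,1 taken → place at 4.
957 hashes to 0; 0,1,4 taken → place at 9.
185 hashes to 9; 9 taken → place at 10.
Table: [539, 407, -, -, 462, -, -, -, -, 957, 185]

4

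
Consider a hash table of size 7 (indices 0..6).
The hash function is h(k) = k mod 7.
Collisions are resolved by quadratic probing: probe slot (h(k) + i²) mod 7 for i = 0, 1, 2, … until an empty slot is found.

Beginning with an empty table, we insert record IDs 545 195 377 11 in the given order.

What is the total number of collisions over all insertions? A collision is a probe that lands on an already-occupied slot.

Insert 545: h=6, slot 6 empty => index 6.
Insert 195: h=6, slot 6 occupied => index 0.
Insert 377: h=6, slots 6,0 occupied => index 3.
Insert 11: h=4, slot 4 empty => index 4.
Table: [195, —, —, 377, 11, —, 545]

3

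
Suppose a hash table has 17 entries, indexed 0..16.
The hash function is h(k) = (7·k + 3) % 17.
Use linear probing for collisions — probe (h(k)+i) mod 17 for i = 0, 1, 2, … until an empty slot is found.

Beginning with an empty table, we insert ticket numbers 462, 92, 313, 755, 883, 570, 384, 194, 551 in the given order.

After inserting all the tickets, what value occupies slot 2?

313

462: h=7 → slot 7
92: h=1 → slot 1
313: h=1, probe 1,2 → slot 2
755: h=1, probe 1,2,3 → slot 3
883: h=13 → slot 13
570: h=15 → slot 15
384: h=5 → slot 5
194: h=1, probe 1,2,3,4 → slot 4
551: h=1, probe 1,2,3,4,5,6 → slot 6
Table: [., 92, 313, 755, 194, 384, 551, 462, ., ., ., ., ., 883, ., 570, .]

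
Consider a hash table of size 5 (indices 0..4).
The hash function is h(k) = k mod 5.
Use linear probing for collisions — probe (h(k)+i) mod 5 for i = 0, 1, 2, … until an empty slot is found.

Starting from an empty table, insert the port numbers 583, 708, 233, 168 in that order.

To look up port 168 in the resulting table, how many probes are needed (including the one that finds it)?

4

583 hashes to 3; slot 3 is free → place at 3.
708 hashes to 3; 3 taken → place at 4.
233 hashes to 3; 3,4 taken → place at 0.
168 hashes to 3; 3,4,0 taken → place at 1.
Table: [233, 168, _, 583, 708]
Lookup 168: h=3, probe 3,4,0,1 → found at 1.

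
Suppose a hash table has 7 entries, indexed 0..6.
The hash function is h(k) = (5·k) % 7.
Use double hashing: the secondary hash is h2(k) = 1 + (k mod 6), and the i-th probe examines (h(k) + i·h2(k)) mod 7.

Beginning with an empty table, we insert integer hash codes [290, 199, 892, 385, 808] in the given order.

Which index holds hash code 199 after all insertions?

290 hashes to 1; slot 1 is free -> place at 1.
199 hashes to 1, h2=2; 1 taken -> place at 3.
892 hashes to 1, h2=5; 1 taken -> place at 6.
385 hashes to 0; slot 0 is free -> place at 0.
808 hashes to 1, h2=5; 1,6 taken -> place at 4.
Table: [385, 290, ∅, 199, 808, ∅, 892]

3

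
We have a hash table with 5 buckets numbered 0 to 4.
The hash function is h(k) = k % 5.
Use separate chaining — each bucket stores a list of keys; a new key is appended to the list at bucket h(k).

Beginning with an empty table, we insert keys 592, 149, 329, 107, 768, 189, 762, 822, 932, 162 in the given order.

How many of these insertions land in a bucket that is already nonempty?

592 → bucket 2
149 → bucket 4
329 → bucket 4 (collision)
107 → bucket 2 (collision)
768 → bucket 3
189 → bucket 4 (collision)
762 → bucket 2 (collision)
822 → bucket 2 (collision)
932 → bucket 2 (collision)
162 → bucket 2 (collision)
Final buckets:
0: -
1: -
2: 592 -> 107 -> 762 -> 822 -> 932 -> 162
3: 768
4: 149 -> 329 -> 189

7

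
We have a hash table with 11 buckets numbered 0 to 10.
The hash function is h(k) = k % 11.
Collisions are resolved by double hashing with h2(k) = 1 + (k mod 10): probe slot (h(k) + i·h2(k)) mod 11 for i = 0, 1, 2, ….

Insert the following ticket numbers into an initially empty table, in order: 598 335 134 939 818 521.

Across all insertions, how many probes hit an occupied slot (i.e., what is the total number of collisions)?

4

598: h=4 → slot 4
335: h=5 → slot 5
134: h=2 → slot 2
939: h=4, h2=10, probe 4,3 → slot 3
818: h=4, h2=9, probe 4,2,0 → slot 0
521: h=4, h2=2, probe 4,6 → slot 6
Table: [818, _, 134, 939, 598, 335, 521, _, _, _, _]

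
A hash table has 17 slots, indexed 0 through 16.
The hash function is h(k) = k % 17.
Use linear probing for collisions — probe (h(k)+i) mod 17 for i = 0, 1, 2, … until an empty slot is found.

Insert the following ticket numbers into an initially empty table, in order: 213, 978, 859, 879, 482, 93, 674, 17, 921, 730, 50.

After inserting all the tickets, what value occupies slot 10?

213: h=9 → slot 9
978: h=9, probe 9,10 → slot 10
859: h=9, probe 9,10,11 → slot 11
879: h=12 → slot 12
482: h=6 → slot 6
93: h=8 → slot 8
674: h=11, probe 11,12,13 → slot 13
17: h=0 → slot 0
921: h=3 → slot 3
730: h=16 → slot 16
50: h=16, probe 16,0,1 → slot 1
Table: [17, 50, —, 921, —, —, 482, —, 93, 213, 978, 859, 879, 674, —, —, 730]

978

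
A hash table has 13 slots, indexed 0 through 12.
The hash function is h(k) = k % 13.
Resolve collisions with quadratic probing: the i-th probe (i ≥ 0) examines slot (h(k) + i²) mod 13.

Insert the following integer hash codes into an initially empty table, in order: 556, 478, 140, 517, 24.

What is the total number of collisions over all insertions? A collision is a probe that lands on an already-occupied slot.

556 hashes to 10; slot 10 is free → place at 10.
478 hashes to 10; 10 taken → place at 11.
140 hashes to 10; 10,11 taken → place at 1.
517 hashes to 10; 10,11,1 taken → place at 6.
24 hashes to 11; 11 taken → place at 12.
Table: [∅, 140, ∅, ∅, ∅, ∅, 517, ∅, ∅, ∅, 556, 478, 24]

7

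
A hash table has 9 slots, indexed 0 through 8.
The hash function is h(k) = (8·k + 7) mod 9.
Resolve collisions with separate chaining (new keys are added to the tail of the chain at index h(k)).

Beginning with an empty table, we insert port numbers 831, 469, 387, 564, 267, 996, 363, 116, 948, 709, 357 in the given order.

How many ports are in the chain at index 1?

4

831 → bucket 4
469 → bucket 6
387 → bucket 7
564 → bucket 1
267 → bucket 1 (collision)
996 → bucket 1 (collision)
363 → bucket 4 (collision)
116 → bucket 8
948 → bucket 4 (collision)
709 → bucket 0
357 → bucket 1 (collision)
Final buckets:
0: 709
1: 564 -> 267 -> 996 -> 357
2: ∅
3: ∅
4: 831 -> 363 -> 948
5: ∅
6: 469
7: 387
8: 116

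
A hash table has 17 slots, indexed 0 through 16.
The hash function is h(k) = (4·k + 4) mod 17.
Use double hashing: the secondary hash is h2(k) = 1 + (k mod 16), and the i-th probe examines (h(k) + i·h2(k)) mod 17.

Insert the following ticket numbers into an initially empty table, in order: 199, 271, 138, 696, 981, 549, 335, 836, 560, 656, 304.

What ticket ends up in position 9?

199: h=1 → slot 1
271: h=0 → slot 0
138: h=12 → slot 12
696: h=0, h2=9, probe 0,9 → slot 9
981: h=1, h2=6, probe 1,7 → slot 7
549: h=7, h2=6, probe 7,13 → slot 13
335: h=1, h2=16, probe 1,0,16 → slot 16
836: h=16, h2=5, probe 16,4 → slot 4
560: h=0, h2=1, probe 0,1,2 → slot 2
656: h=10 → slot 10
304: h=13, h2=1, probe 13,14 → slot 14
Table: [271, 199, 560, —, 836, —, —, 981, —, 696, 656, —, 138, 549, 304, —, 335]

696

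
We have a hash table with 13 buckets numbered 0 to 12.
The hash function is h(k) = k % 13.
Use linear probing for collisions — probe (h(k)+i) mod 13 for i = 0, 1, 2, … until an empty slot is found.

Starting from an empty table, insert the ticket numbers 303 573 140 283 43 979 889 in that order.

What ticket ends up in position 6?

979

303: h=4 => slot 4
573: h=1 => slot 1
140: h=10 => slot 10
283: h=10, probe 10,11 => slot 11
43: h=4, probe 4,5 => slot 5
979: h=4, probe 4,5,6 => slot 6
889: h=5, probe 5,6,7 => slot 7
Table: [-, 573, -, -, 303, 43, 979, 889, -, -, 140, 283, -]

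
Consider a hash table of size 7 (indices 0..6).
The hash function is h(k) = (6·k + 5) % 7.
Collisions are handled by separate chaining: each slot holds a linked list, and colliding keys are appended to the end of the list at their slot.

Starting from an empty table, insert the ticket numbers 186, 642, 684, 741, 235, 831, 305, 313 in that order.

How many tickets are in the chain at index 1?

3

Insert 186: h=1, bucket 1 empty -> new chain.
Insert 642: h=0, bucket 0 empty -> new chain.
Insert 684: h=0, bucket 0 nonempty -> append to chain.
Insert 741: h=6, bucket 6 empty -> new chain.
Insert 235: h=1, bucket 1 nonempty -> append to chain.
Insert 831: h=0, bucket 0 nonempty -> append to chain.
Insert 305: h=1, bucket 1 nonempty -> append to chain.
Insert 313: h=0, bucket 0 nonempty -> append to chain.
Final buckets:
0: 642 -> 684 -> 831 -> 313
1: 186 -> 235 -> 305
2: —
3: —
4: —
5: —
6: 741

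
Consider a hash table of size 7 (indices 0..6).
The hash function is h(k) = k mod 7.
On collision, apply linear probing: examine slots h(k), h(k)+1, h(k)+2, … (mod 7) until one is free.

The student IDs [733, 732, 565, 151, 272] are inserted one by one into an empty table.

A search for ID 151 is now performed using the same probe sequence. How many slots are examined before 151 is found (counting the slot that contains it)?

4

Insert 733: h=5, slot 5 empty => index 5.
Insert 732: h=4, slot 4 empty => index 4.
Insert 565: h=5, slot 5 occupied => index 6.
Insert 151: h=4, slots 4,5,6 occupied => index 0.
Insert 272: h=6, slots 6,0 occupied => index 1.
Table: [151, 272, —, —, 732, 733, 565]
Lookup 151: h=4, probe 4,5,6,0 → found at 0.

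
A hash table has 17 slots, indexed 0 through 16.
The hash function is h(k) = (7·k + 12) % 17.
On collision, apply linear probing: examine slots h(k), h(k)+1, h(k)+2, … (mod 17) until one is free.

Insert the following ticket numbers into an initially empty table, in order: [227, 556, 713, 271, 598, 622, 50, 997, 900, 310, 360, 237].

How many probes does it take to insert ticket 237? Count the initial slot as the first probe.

6

Insert 227: h=3, slot 3 empty -> index 3.
Insert 556: h=11, slot 11 empty -> index 11.
Insert 713: h=5, slot 5 empty -> index 5.
Insert 271: h=5, slot 5 occupied -> index 6.
Insert 598: h=16, slot 16 empty -> index 16.
Insert 622: h=14, slot 14 empty -> index 14.
Insert 50: h=5, slots 5,6 occupied -> index 7.
Insert 997: h=4, slot 4 empty -> index 4.
Insert 900: h=5, slots 5,6,7 occupied -> index 8.
Insert 310: h=6, slots 6,7,8 occupied -> index 9.
Insert 360: h=16, slot 16 occupied -> index 0.
Insert 237: h=5, slots 5,6,7,8,9 occupied -> index 10.
Table: [360, _, _, 227, 997, 713, 271, 50, 900, 310, 237, 556, _, _, 622, _, 598]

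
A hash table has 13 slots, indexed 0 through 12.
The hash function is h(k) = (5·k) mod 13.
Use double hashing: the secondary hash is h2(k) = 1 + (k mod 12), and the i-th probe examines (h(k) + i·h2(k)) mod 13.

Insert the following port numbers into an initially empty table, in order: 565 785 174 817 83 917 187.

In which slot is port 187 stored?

7

565: h=4 => slot 4
785: h=12 => slot 12
174: h=12, h2=7, probe 12,6 => slot 6
817: h=3 => slot 3
83: h=12, h2=12, probe 12,11 => slot 11
917: h=9 => slot 9
187: h=12, h2=8, probe 12,7 => slot 7
Table: [∅, ∅, ∅, 817, 565, ∅, 174, 187, ∅, 917, ∅, 83, 785]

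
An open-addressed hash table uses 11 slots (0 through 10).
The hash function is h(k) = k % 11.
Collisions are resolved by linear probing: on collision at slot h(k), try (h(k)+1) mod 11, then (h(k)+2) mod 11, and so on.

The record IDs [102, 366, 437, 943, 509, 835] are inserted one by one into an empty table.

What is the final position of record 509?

5

Insert 102: h=3, slot 3 empty → index 3.
Insert 366: h=3, slot 3 occupied → index 4.
Insert 437: h=8, slot 8 empty → index 8.
Insert 943: h=8, slot 8 occupied → index 9.
Insert 509: h=3, slots 3,4 occupied → index 5.
Insert 835: h=10, slot 10 empty → index 10.
Table: [∅, ∅, ∅, 102, 366, 509, ∅, ∅, 437, 943, 835]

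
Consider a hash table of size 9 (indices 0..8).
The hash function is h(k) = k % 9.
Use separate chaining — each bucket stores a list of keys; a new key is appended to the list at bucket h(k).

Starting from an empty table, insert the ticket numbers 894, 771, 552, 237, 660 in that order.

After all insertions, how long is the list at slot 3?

894 → bucket 3
771 → bucket 6
552 → bucket 3 (collision)
237 → bucket 3 (collision)
660 → bucket 3 (collision)
Final buckets:
0: —
1: —
2: —
3: 894 -> 552 -> 237 -> 660
4: —
5: —
6: 771
7: —
8: —

4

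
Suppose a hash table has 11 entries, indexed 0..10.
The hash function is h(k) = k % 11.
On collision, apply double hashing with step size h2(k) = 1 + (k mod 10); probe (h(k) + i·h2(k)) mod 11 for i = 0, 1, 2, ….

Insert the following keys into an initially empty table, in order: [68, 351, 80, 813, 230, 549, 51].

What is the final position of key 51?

4

68 hashes to 2; slot 2 is free -> place at 2.
351 hashes to 10; slot 10 is free -> place at 10.
80 hashes to 3; slot 3 is free -> place at 3.
813 hashes to 10, h2=4; 10,3 taken -> place at 7.
230 hashes to 10, h2=1; 10 taken -> place at 0.
549 hashes to 10, h2=10; 10 taken -> place at 9.
51 hashes to 7, h2=2; 7,9,0,2 taken -> place at 4.
Table: [230, _, 68, 80, 51, _, _, 813, _, 549, 351]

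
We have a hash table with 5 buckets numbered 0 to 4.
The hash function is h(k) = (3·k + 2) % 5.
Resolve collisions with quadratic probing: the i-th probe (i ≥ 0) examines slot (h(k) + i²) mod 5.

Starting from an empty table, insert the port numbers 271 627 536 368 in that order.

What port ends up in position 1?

536

271: h=0 → slot 0
627: h=3 → slot 3
536: h=0, probe 0,1 → slot 1
368: h=1, probe 1,2 → slot 2
Table: [271, 536, 368, 627, .]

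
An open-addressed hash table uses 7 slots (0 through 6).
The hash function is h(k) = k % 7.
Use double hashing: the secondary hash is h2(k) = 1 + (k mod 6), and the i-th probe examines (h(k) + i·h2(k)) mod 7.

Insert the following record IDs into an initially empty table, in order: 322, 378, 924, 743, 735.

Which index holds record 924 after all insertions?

322: h=0 -> slot 0
378: h=0, h2=1, probe 0,1 -> slot 1
924: h=0, h2=1, probe 0,1,2 -> slot 2
743: h=1, h2=6, probe 1,0,6 -> slot 6
735: h=0, h2=4, probe 0,4 -> slot 4
Table: [322, 378, 924, —, 735, —, 743]

2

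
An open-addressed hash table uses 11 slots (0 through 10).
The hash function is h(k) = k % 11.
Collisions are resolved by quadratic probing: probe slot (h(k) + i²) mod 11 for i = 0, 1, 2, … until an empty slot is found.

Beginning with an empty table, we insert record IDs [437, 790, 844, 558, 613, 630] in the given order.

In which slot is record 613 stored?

Insert 437: h=8, slot 8 empty → index 8.
Insert 790: h=9, slot 9 empty → index 9.
Insert 844: h=8, slots 8,9 occupied → index 1.
Insert 558: h=8, slots 8,9,1 occupied → index 6.
Insert 613: h=8, slots 8,9,1,6 occupied → index 2.
Insert 630: h=3, slot 3 empty → index 3.
Table: [_, 844, 613, 630, _, _, 558, _, 437, 790, _]

2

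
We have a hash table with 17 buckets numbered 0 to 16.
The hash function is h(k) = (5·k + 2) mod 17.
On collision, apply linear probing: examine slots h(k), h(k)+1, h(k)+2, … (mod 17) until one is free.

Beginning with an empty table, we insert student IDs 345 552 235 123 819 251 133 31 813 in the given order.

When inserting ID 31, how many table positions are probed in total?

4

Insert 345: h=10, slot 10 empty -> index 10.
Insert 552: h=8, slot 8 empty -> index 8.
Insert 235: h=4, slot 4 empty -> index 4.
Insert 123: h=5, slot 5 empty -> index 5.
Insert 819: h=0, slot 0 empty -> index 0.
Insert 251: h=16, slot 16 empty -> index 16.
Insert 133: h=4, slots 4,5 occupied -> index 6.
Insert 31: h=4, slots 4,5,6 occupied -> index 7.
Insert 813: h=4, slots 4,5,6,7,8 occupied -> index 9.
Table: [819, -, -, -, 235, 123, 133, 31, 552, 813, 345, -, -, -, -, -, 251]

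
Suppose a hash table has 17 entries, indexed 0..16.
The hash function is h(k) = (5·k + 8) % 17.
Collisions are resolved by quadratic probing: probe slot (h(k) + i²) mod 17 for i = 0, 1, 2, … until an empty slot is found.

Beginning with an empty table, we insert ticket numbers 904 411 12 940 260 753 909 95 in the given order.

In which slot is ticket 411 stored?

7

Insert 904: h=6, slot 6 empty -> index 6.
Insert 411: h=6, slot 6 occupied -> index 7.
Insert 12: h=0, slot 0 empty -> index 0.
Insert 940: h=16, slot 16 empty -> index 16.
Insert 260: h=16, slots 16,0 occupied -> index 3.
Insert 753: h=16, slots 16,0,3 occupied -> index 8.
Insert 909: h=14, slot 14 empty -> index 14.
Insert 95: h=7, slots 7,8 occupied -> index 11.
Table: [12, —, —, 260, —, —, 904, 411, 753, —, —, 95, —, —, 909, —, 940]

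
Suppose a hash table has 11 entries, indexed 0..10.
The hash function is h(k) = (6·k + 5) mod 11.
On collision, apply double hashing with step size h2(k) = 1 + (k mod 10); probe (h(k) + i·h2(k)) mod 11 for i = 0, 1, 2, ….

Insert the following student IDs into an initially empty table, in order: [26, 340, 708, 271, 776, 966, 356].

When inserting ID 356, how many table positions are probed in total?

26 hashes to 7; slot 7 is free → place at 7.
340 hashes to 10; slot 10 is free → place at 10.
708 hashes to 7, h2=9; 7 taken → place at 5.
271 hashes to 3; slot 3 is free → place at 3.
776 hashes to 8; slot 8 is free → place at 8.
966 hashes to 4; slot 4 is free → place at 4.
356 hashes to 7, h2=7; 7,3,10 taken → place at 6.
Table: [_, _, _, 271, 966, 708, 356, 26, 776, _, 340]

4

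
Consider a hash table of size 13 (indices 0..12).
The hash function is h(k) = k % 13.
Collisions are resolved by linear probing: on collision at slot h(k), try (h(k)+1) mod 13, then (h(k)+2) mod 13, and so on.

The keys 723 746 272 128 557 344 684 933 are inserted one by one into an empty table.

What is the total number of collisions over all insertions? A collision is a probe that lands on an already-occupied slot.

723 hashes to 8; slot 8 is free -> place at 8.
746 hashes to 5; slot 5 is free -> place at 5.
272 hashes to 12; slot 12 is free -> place at 12.
128 hashes to 11; slot 11 is free -> place at 11.
557 hashes to 11; 11,12 taken -> place at 0.
344 hashes to 6; slot 6 is free -> place at 6.
684 hashes to 8; 8 taken -> place at 9.
933 hashes to 10; slot 10 is free -> place at 10.
Table: [557, -, -, -, -, 746, 344, -, 723, 684, 933, 128, 272]

3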